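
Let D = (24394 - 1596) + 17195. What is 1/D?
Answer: 1/39993 ≈ 2.5004e-5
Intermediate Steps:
D = 39993 (D = 22798 + 17195 = 39993)
1/D = 1/39993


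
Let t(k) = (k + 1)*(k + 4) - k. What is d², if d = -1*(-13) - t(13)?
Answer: 44944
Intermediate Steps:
t(k) = -k + (1 + k)*(4 + k) (t(k) = (1 + k)*(4 + k) - k = -k + (1 + k)*(4 + k))
d = -212 (d = -1*(-13) - (4 + 13² + 4*13) = 13 - (4 + 169 + 52) = 13 - 1*225 = 13 - 225 = -212)
d² = (-212)² = 44944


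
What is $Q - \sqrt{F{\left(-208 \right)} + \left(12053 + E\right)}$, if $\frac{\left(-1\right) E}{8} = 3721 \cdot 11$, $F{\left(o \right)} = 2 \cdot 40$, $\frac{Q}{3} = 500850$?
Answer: $1502550 - 21 i \sqrt{715} \approx 1.5026 \cdot 10^{6} - 561.53 i$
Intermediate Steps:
$Q = 1502550$ ($Q = 3 \cdot 500850 = 1502550$)
$F{\left(o \right)} = 80$
$E = -327448$ ($E = - 8 \cdot 3721 \cdot 11 = \left(-8\right) 40931 = -327448$)
$Q - \sqrt{F{\left(-208 \right)} + \left(12053 + E\right)} = 1502550 - \sqrt{80 + \left(12053 - 327448\right)} = 1502550 - \sqrt{80 - 315395} = 1502550 - \sqrt{-315315} = 1502550 - 21 i \sqrt{715}$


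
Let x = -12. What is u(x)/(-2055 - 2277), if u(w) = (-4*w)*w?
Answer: 48/361 ≈ 0.13296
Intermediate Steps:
u(w) = -4*w**2
u(x)/(-2055 - 2277) = (-4*(-12)**2)/(-2055 - 2277) = -4*144/(-4332) = -576*(-1/4332) = 48/361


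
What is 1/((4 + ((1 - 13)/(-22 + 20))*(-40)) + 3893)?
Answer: 1/3657 ≈ 0.00027345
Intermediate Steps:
1/((4 + ((1 - 13)/(-22 + 20))*(-40)) + 3893) = 1/((4 - 12/(-2)*(-40)) + 3893) = 1/((4 - 12*(-1/2)*(-40)) + 3893) = 1/((4 + 6*(-40)) + 3893) = 1/((4 - 240) + 3893) = 1/(-236 + 3893) = 1/3657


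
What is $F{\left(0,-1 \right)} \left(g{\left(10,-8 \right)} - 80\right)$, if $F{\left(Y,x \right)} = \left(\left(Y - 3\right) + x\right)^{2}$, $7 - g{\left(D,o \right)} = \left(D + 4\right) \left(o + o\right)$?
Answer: $2416$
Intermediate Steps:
$g{\left(D,o \right)} = 7 - 2 o \left(4 + D\right)$ ($g{\left(D,o \right)} = 7 - \left(D + 4\right) \left(o + o\right) = 7 - \left(4 + D\right) 2 o = 7 - 2 o \left(4 + D\right)$)
$F{\left(Y,x \right)} = \left(-3 + Y + x\right)^{2}$ ($F{\left(Y,x \right)} = \left(\left(Y - 3\right) + x\right)^{2} = \left(\left(-3 + Y\right) + x\right)^{2} = \left(-3 + Y + x\right)^{2}$)
$F{\left(0,-1 \right)} \left(g{\left(10,-8 \right)} - 80\right) = \left(-3 + 0 - 1\right)^{2} \left(\left(7 - -64 - 20 \left(-8\right)\right) - 80\right) = \left(-4\right)^{2} \left(\left(7 + 64 + 160\right) - 80\right) = 16 \left(231 - 80\right) = 16 \cdot 151 = 2416$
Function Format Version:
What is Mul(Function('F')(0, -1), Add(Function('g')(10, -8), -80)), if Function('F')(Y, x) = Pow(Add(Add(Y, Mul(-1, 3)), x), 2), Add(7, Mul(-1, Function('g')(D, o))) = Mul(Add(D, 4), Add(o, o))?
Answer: 2416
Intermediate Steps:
Function('g')(D, o) = Add(7, Mul(-2, o, Add(4, D))) (Function('g')(D, o) = Add(7, Mul(-1, Mul(Add(D, 4), Add(o, o)))) = Add(7, Mul(-1, Mul(Add(4, D), Mul(2, o)))) = Add(7, Mul(-1, Mul(2, o, Add(4, D)))) = Add(7, Mul(-2, o, Add(4, D))))
Function('F')(Y, x) = Pow(Add(-3, Y, x), 2) (Function('F')(Y, x) = Pow(Add(Add(Y, -3), x), 2) = Pow(Add(Add(-3, Y), x), 2) = Pow(Add(-3, Y, x), 2))
Mul(Function('F')(0, -1), Add(Function('g')(10, -8), -80)) = Mul(Pow(Add(-3, 0, -1), 2), Add(Add(7, Mul(-8, -8), Mul(-2, 10, -8)), -80)) = Mul(Pow(-4, 2), Add(Add(7, 64, 160), -80)) = Mul(16, Add(231, -80)) = Mul(16, 151) = 2416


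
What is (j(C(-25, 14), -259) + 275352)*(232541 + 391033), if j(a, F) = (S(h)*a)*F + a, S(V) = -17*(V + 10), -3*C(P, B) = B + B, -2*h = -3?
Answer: -122997477204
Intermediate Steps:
h = 3/2 (h = -½*(-3) = 3/2 ≈ 1.5000)
C(P, B) = -2*B/3 (C(P, B) = -(B + B)/3 = -2*B/3)
S(V) = -170 - 17*V (S(V) = -17*(10 + V) = -170 - 17*V)
j(a, F) = a - 391*F*a/2 (j(a, F) = ((-170 - 17*3/2)*a)*F + a = ((-170 - 51/2)*a)*F + a = (-391*a/2)*F + a = -391*F*a/2 + a = a - 391*F*a/2)
(j(C(-25, 14), -259) + 275352)*(232541 + 391033) = ((-⅔*14)*(2 - 391*(-259))/2 + 275352)*(232541 + 391033) = ((½)*(-28/3)*(2 + 101269) + 275352)*623574 = ((½)*(-28/3)*101271 + 275352)*623574 = (-472598 + 275352)*623574 = -197246*623574 = -122997477204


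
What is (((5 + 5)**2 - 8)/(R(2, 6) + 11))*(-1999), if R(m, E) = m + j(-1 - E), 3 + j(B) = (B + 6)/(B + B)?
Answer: -2574712/141 ≈ -18260.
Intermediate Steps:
j(B) = -3 + (6 + B)/(2*B) (j(B) = -3 + (B + 6)/(B + B) = -3 + (6 + B)/((2*B)) = -3 + (6 + B)*(1/(2*B)) = -3 + (6 + B)/(2*B))
R(m, E) = -5/2 + m + 3/(-1 - E) (R(m, E) = m + (-5/2 + 3/(-1 - E)) = -5/2 + m + 3/(-1 - E))
(((5 + 5)**2 - 8)/(R(2, 6) + 11))*(-1999) = (((5 + 5)**2 - 8)/((-6 + (1 + 6)*(-5 + 2*2))/(2*(1 + 6)) + 11))*(-1999) = ((10**2 - 8)/((1/2)*(-6 + 7*(-5 + 4))/7 + 11))*(-1999) = ((100 - 8)/((1/2)*(1/7)*(-6 + 7*(-1)) + 11))*(-1999) = (92/((1/2)*(1/7)*(-6 - 7) + 11))*(-1999) = (92/((1/2)*(1/7)*(-13) + 11))*(-1999) = (92/(-13/14 + 11))*(-1999) = (92/(141/14))*(-1999) = (92*(14/141))*(-1999) = (1288/141)*(-1999) = -2574712/141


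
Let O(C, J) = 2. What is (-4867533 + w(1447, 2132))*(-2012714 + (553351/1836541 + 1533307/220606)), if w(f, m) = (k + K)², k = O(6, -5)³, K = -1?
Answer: 1984600004574243647941242/202575981923 ≈ 9.7968e+12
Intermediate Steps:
k = 8 (k = 2³ = 8)
w(f, m) = 49 (w(f, m) = (8 - 1)² = 7² = 49)
(-4867533 + w(1447, 2132))*(-2012714 + (553351/1836541 + 1533307/220606)) = (-4867533 + 49)*(-2012714 + (553351/1836541 + 1533307/220606)) = -4867484*(-2012714 + (553351*(1/1836541) + 1533307*(1/220606))) = -4867484*(-2012714 + (553351/1836541 + 1533307/220606)) = -4867484*(-2012714 + 2938053721793/405151963846) = -4867484*(-815452091706616251/405151963846) = 1984600004574243647941242/202575981923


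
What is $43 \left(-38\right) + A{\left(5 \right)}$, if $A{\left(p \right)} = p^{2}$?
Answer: $-1609$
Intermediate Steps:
$43 \left(-38\right) + A{\left(5 \right)} = 43 \left(-38\right) + 5^{2} = -1634 + 25 = -1609$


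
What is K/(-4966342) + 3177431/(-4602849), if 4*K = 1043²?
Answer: -68128040791409/91437289233432 ≈ -0.74508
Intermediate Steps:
K = 1087849/4 (K = (¼)*1043² = (¼)*1087849 = 1087849/4 ≈ 2.7196e+5)
K/(-4966342) + 3177431/(-4602849) = (1087849/4)/(-4966342) + 3177431/(-4602849) = (1087849/4)*(-1/4966342) + 3177431*(-1/4602849) = -1087849/19865368 - 3177431/4602849 = -68128040791409/91437289233432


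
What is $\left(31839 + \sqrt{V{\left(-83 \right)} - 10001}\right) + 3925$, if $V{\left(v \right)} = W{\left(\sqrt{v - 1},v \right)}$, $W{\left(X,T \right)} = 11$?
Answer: $35764 + 3 i \sqrt{1110} \approx 35764.0 + 99.95 i$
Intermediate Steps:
$V{\left(v \right)} = 11$
$\left(31839 + \sqrt{V{\left(-83 \right)} - 10001}\right) + 3925 = \left(31839 + \sqrt{11 - 10001}\right) + 3925 = \left(31839 + \sqrt{-9990}\right) + 3925 = \left(31839 + 3 i \sqrt{1110}\right) + 3925 = 35764 + 3 i \sqrt{1110}$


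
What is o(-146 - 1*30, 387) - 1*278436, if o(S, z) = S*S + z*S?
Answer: -315572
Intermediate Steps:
o(S, z) = S² + S*z
o(-146 - 1*30, 387) - 1*278436 = (-146 - 1*30)*((-146 - 1*30) + 387) - 1*278436 = (-146 - 30)*((-146 - 30) + 387) - 278436 = -176*(-176 + 387) - 278436 = -176*211 - 278436 = -37136 - 278436 = -315572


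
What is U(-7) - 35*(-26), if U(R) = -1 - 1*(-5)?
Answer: 914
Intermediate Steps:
U(R) = 4 (U(R) = -1 + 5 = 4)
U(-7) - 35*(-26) = 4 - 35*(-26) = 4 + 910 = 914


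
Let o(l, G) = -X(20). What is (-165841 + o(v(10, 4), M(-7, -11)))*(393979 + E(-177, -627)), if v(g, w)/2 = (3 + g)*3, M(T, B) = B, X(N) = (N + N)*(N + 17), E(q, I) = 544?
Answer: -66011982883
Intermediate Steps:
X(N) = 2*N*(17 + N) (X(N) = (2*N)*(17 + N) = 2*N*(17 + N))
v(g, w) = 18 + 6*g (v(g, w) = 2*((3 + g)*3) = 2*(9 + 3*g) = 18 + 6*g)
o(l, G) = -1480 (o(l, G) = -2*20*(17 + 20) = -2*20*37 = -1*1480 = -1480)
(-165841 + o(v(10, 4), M(-7, -11)))*(393979 + E(-177, -627)) = (-165841 - 1480)*(393979 + 544) = -167321*394523 = -66011982883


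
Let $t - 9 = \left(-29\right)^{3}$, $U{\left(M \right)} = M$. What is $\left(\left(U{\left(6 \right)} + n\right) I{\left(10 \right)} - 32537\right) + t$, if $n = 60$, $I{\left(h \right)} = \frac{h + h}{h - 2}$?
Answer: $-56752$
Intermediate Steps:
$I{\left(h \right)} = \frac{2 h}{-2 + h}$
$t = -24380$ ($t = 9 + \left(-29\right)^{3} = 9 - 24389 = -24380$)
$\left(\left(U{\left(6 \right)} + n\right) I{\left(10 \right)} - 32537\right) + t = \left(\left(6 + 60\right) 2 \cdot 10 \frac{1}{-2 + 10} - 32537\right) - 24380 = \left(66 \cdot 2 \cdot 10 \cdot \frac{1}{8} - 32537\right) - 24380 = \left(66 \cdot \frac{5}{2} - 32537\right) - 24380 = \left(165 - 32537\right) - 24380 = -32372 - 24380 = -56752$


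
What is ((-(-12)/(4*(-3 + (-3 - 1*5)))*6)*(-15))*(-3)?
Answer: -810/11 ≈ -73.636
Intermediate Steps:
((-(-12)/(4*(-3 + (-3 - 1*5)))*6)*(-15))*(-3) = ((-(-12)/(4*(-3 + (-3 - 5)))*6)*(-15))*(-3) = ((-(-12)/(4*(-3 - 8))*6)*(-15))*(-3) = ((-(-12)/(4*(-11))*6)*(-15))*(-3) = ((-(-12)/(-44)*6)*(-15))*(-3) = ((-(-12)*(-1)/44*6)*(-15))*(-3) = ((-3*1/11*6)*(-15))*(-3) = (-3/11*6*(-15))*(-3) = -18/11*(-15)*(-3) = (270/11)*(-3) = -810/11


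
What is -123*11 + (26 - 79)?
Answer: -1406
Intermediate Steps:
-123*11 + (26 - 79) = -1353 - 53 = -1406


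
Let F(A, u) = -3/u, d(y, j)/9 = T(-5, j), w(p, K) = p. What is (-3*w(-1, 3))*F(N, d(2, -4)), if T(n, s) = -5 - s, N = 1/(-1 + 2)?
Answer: 1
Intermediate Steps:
N = 1 (N = 1/1 = 1)
d(y, j) = -45 - 9*j (d(y, j) = 9*(-5 - j) = -45 - 9*j)
(-3*w(-1, 3))*F(N, d(2, -4)) = (-3*(-1))*(-3/(-45 - 9*(-4))) = 3*(-3/(-45 + 36)) = 3*(-3/(-9)) = 3*(-3*(-1/9)) = 3*(1/3) = 1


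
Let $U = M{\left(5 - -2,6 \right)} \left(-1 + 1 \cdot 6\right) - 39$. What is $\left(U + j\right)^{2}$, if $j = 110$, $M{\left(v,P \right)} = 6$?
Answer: $10201$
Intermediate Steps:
$U = -9$ ($U = 6 \left(-1 + 1 \cdot 6\right) - 39 = 6 \left(-1 + 6\right) - 39 = 6 \cdot 5 - 39 = 30 - 39 = -9$)
$\left(U + j\right)^{2} = \left(-9 + 110\right)^{2} = 101^{2} = 10201$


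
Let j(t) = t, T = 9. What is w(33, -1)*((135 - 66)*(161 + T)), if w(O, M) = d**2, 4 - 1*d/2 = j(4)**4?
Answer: 2979607680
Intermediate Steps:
d = -504 (d = 8 - 2*4**4 = 8 - 2*256 = 8 - 512 = -504)
w(O, M) = 254016 (w(O, M) = (-504)**2 = 254016)
w(33, -1)*((135 - 66)*(161 + T)) = 254016*((135 - 66)*(161 + 9)) = 254016*(69*170) = 254016*11730 = 2979607680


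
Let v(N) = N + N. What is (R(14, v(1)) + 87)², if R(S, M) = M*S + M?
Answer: 13689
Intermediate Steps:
v(N) = 2*N
R(S, M) = M + M*S
(R(14, v(1)) + 87)² = ((2*1)*(1 + 14) + 87)² = (2*15 + 87)² = (30 + 87)² = 117² = 13689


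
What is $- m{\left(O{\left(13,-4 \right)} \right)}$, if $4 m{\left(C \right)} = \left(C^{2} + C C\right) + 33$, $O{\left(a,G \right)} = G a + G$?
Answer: $- \frac{6305}{4} \approx -1576.3$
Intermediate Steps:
$O{\left(a,G \right)} = G + G a$
$m{\left(C \right)} = \frac{33}{4} + \frac{C^{2}}{2}$ ($m{\left(C \right)} = \frac{\left(C^{2} + C C\right) + 33}{4} = \frac{\left(C^{2} + C^{2}\right) + 33}{4} = \frac{2 C^{2} + 33}{4} = \frac{33 + 2 C^{2}}{4} = \frac{33}{4} + \frac{C^{2}}{2}$)
$- m{\left(O{\left(13,-4 \right)} \right)} = - (\frac{33}{4} + \frac{\left(- 4 \left(1 + 13\right)\right)^{2}}{2}) = - (\frac{33}{4} + \frac{\left(\left(-4\right) 14\right)^{2}}{2}) = - (\frac{33}{4} + \frac{\left(-56\right)^{2}}{2}) = - (\frac{33}{4} + \frac{1}{2} \cdot 3136) = - (\frac{33}{4} + 1568) = \left(-1\right) \frac{6305}{4} = - \frac{6305}{4}$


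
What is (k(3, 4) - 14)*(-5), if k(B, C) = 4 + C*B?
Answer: -10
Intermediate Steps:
k(B, C) = 4 + B*C
(k(3, 4) - 14)*(-5) = ((4 + 3*4) - 14)*(-5) = ((4 + 12) - 14)*(-5) = (16 - 14)*(-5) = 2*(-5) = -10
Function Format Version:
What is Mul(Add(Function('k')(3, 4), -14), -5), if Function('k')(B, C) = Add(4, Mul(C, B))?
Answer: -10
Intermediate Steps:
Function('k')(B, C) = Add(4, Mul(B, C))
Mul(Add(Function('k')(3, 4), -14), -5) = Mul(Add(Add(4, Mul(3, 4)), -14), -5) = Mul(Add(Add(4, 12), -14), -5) = Mul(Add(16, -14), -5) = Mul(2, -5) = -10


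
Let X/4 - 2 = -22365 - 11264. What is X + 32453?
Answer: -102055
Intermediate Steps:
X = -134508 (X = 8 + 4*(-22365 - 11264) = 8 + 4*(-33629) = 8 - 134516 = -134508)
X + 32453 = -134508 + 32453 = -102055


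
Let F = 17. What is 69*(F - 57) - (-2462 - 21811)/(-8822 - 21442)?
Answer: -27850971/10088 ≈ -2760.8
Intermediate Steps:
69*(F - 57) - (-2462 - 21811)/(-8822 - 21442) = 69*(17 - 57) - (-2462 - 21811)/(-8822 - 21442) = 69*(-40) - (-24273)/(-30264) = -2760 - (-24273)*(-1)/30264 = -2760 - 1*8091/10088 = -2760 - 8091/10088 = -27850971/10088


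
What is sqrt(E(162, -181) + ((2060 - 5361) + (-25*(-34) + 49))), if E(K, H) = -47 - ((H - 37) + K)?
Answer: I*sqrt(2393) ≈ 48.918*I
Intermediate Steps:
E(K, H) = -10 - H - K (E(K, H) = -47 - ((-37 + H) + K) = -47 - (-37 + H + K) = -47 + (37 - H - K) = -10 - H - K)
sqrt(E(162, -181) + ((2060 - 5361) + (-25*(-34) + 49))) = sqrt((-10 - 1*(-181) - 1*162) + ((2060 - 5361) + (-25*(-34) + 49))) = sqrt((-10 + 181 - 162) + (-3301 + (850 + 49))) = sqrt(9 + (-3301 + 899)) = sqrt(9 - 2402) = sqrt(-2393) = I*sqrt(2393)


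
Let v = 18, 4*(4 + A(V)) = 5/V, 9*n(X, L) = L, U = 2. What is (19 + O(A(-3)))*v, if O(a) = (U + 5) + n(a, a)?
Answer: 2755/6 ≈ 459.17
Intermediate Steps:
n(X, L) = L/9
A(V) = -4 + 5/(4*V) (A(V) = -4 + (5/V)/4 = -4 + 5/(4*V))
O(a) = 7 + a/9 (O(a) = (2 + 5) + a/9 = 7 + a/9)
(19 + O(A(-3)))*v = (19 + (7 + (-4 + (5/4)/(-3))/9))*18 = (19 + (7 + (-4 + (5/4)*(-⅓))/9))*18 = (19 + (7 + (-4 - 5/12)/9))*18 = (19 + (7 + (⅑)*(-53/12)))*18 = (19 + (7 - 53/108))*18 = (19 + 703/108)*18 = (2755/108)*18 = 2755/6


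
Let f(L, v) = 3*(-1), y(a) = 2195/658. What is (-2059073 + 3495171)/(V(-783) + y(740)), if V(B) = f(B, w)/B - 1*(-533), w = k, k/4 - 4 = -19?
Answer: 246632598324/92109907 ≈ 2677.6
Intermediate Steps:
k = -60 (k = 16 + 4*(-19) = 16 - 76 = -60)
y(a) = 2195/658 (y(a) = 2195*(1/658) = 2195/658)
w = -60
f(L, v) = -3
V(B) = 533 - 3/B (V(B) = -3/B - 1*(-533) = -3/B + 533 = 533 - 3/B)
(-2059073 + 3495171)/(V(-783) + y(740)) = (-2059073 + 3495171)/((533 - 3/(-783)) + 2195/658) = 1436098/((533 - 3*(-1/783)) + 2195/658) = 1436098/((533 + 1/261) + 2195/658) = 1436098/(139114/261 + 2195/658) = 1436098/(92109907/171738) = 1436098*(171738/92109907) = 246632598324/92109907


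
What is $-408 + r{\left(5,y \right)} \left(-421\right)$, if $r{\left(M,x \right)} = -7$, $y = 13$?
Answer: $2539$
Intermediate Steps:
$-408 + r{\left(5,y \right)} \left(-421\right) = -408 - -2947 = -408 + 2947 = 2539$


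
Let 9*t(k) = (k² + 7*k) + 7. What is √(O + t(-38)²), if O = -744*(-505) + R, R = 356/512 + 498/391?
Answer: √138449922833314/18768 ≈ 626.94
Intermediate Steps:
R = 98543/50048 (R = 356*(1/512) + 498*(1/391) = 89/128 + 498/391 = 98543/50048 ≈ 1.9690)
t(k) = 7/9 + k²/9 + 7*k/9 (t(k) = ((k² + 7*k) + 7)/9 = (7 + k² + 7*k)/9 = 7/9 + k²/9 + 7*k/9)
O = 18804133103/50048 (O = -744*(-505) + 98543/50048 = 375720 + 98543/50048 = 18804133103/50048 ≈ 3.7572e+5)
√(O + t(-38)²) = √(18804133103/50048 + (7/9 + (⅑)*(-38)² + (7/9)*(-38))²) = √(18804133103/50048 + (7/9 + (⅑)*1444 - 266/9)²) = √(18804133103/50048 + (7/9 + 1444/9 - 266/9)²) = √(18804133103/50048 + (395/3)²) = √(18804133103/50048 + 156025/9) = √(177045937127/450432) = √138449922833314/18768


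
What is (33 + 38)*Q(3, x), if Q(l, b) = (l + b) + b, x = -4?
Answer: -355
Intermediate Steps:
Q(l, b) = l + 2*b (Q(l, b) = (b + l) + b = l + 2*b)
(33 + 38)*Q(3, x) = (33 + 38)*(3 + 2*(-4)) = 71*(3 - 8) = 71*(-5) = -355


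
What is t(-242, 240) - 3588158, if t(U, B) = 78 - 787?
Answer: -3588867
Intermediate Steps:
t(U, B) = -709
t(-242, 240) - 3588158 = -709 - 3588158 = -3588867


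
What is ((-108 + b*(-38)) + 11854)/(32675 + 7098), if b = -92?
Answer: 15242/39773 ≈ 0.38322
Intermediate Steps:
((-108 + b*(-38)) + 11854)/(32675 + 7098) = ((-108 - 92*(-38)) + 11854)/(32675 + 7098) = ((-108 + 3496) + 11854)/39773 = (3388 + 11854)*(1/39773) = 15242*(1/39773) = 15242/39773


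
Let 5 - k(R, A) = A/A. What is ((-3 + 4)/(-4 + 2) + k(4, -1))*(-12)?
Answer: -42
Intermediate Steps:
k(R, A) = 4 (k(R, A) = 5 - A/A = 5 - 1*1 = 5 - 1 = 4)
((-3 + 4)/(-4 + 2) + k(4, -1))*(-12) = ((-3 + 4)/(-4 + 2) + 4)*(-12) = (1/(-2) + 4)*(-12) = (1*(-1/2) + 4)*(-12) = (-1/2 + 4)*(-12) = (7/2)*(-12) = -42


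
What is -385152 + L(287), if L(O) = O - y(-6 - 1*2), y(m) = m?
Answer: -384857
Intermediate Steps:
L(O) = 8 + O (L(O) = O - (-6 - 1*2) = O - (-6 - 2) = O - 1*(-8) = O + 8 = 8 + O)
-385152 + L(287) = -385152 + (8 + 287) = -385152 + 295 = -384857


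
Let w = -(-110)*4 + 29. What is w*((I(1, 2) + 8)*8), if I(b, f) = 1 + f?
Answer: 41272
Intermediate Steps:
w = 469 (w = -22*(-20) + 29 = 440 + 29 = 469)
w*((I(1, 2) + 8)*8) = 469*(((1 + 2) + 8)*8) = 469*((3 + 8)*8) = 469*(11*8) = 469*88 = 41272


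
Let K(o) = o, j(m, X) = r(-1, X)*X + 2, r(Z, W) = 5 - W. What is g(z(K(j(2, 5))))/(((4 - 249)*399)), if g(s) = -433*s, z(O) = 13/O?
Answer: 5629/195510 ≈ 0.028791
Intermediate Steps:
j(m, X) = 2 + X*(5 - X) (j(m, X) = (5 - X)*X + 2 = X*(5 - X) + 2 = 2 + X*(5 - X))
g(z(K(j(2, 5))))/(((4 - 249)*399)) = (-5629/(2 - 1*5*(-5 + 5)))/(((4 - 249)*399)) = (-5629/(2 - 1*5*0))/((-245*399)) = -5629/(2 + 0)/(-97755) = -5629/2*(-1/97755) = 5629/195510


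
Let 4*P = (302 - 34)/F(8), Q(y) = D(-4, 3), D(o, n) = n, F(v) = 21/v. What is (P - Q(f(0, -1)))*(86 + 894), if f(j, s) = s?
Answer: 66220/3 ≈ 22073.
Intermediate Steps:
Q(y) = 3
P = 536/21 (P = ((302 - 34)/((21/8)))/4 = (268/((21*(1/8))))/4 = (268/(21/8))/4 = (268*(8/21))/4 = (1/4)*(2144/21) = 536/21 ≈ 25.524)
(P - Q(f(0, -1)))*(86 + 894) = (536/21 - 1*3)*(86 + 894) = (536/21 - 3)*980 = (473/21)*980 = 66220/3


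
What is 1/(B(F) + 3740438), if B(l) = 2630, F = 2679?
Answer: 1/3743068 ≈ 2.6716e-7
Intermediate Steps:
1/(B(F) + 3740438) = 1/(2630 + 3740438) = 1/3743068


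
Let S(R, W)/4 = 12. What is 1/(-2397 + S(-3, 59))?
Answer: -1/2349 ≈ -0.00042571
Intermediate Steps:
S(R, W) = 48 (S(R, W) = 4*12 = 48)
1/(-2397 + S(-3, 59)) = 1/(-2397 + 48) = 1/(-2349) = -1/2349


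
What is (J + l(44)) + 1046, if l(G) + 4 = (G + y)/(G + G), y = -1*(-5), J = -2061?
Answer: -89623/88 ≈ -1018.4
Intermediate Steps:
y = 5
l(G) = -4 + (5 + G)/(2*G) (l(G) = -4 + (G + 5)/(G + G) = -4 + (5 + G)/((2*G)) = -4 + (1/(2*G))*(5 + G) = -4 + (5 + G)/(2*G))
(J + l(44)) + 1046 = (-2061 + (1/2)*(5 - 7*44)/44) + 1046 = (-2061 + (1/2)*(1/44)*(5 - 308)) + 1046 = (-2061 + (1/2)*(1/44)*(-303)) + 1046 = (-2061 - 303/88) + 1046 = -181671/88 + 1046 = -89623/88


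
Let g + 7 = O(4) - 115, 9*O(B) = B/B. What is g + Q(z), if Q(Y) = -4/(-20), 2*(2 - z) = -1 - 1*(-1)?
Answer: -5476/45 ≈ -121.69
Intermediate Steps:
z = 2 (z = 2 - (-1 - 1*(-1))/2 = 2 - (-1 + 1)/2 = 2 - 1/2*0 = 2 + 0 = 2)
Q(Y) = 1/5 (Q(Y) = -4*(-1/20) = 1/5)
O(B) = 1/9 (O(B) = (B/B)/9 = (1/9)*1 = 1/9)
g = -1097/9 (g = -7 + (1/9 - 115) = -7 - 1034/9 = -1097/9 ≈ -121.89)
g + Q(z) = -1097/9 + 1/5 = -5476/45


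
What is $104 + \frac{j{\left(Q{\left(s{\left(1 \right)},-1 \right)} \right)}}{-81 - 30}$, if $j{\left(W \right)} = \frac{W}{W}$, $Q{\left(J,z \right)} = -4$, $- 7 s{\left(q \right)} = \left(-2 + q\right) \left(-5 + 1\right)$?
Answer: $\frac{11543}{111} \approx 103.99$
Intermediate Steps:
$s{\left(q \right)} = - \frac{8}{7} + \frac{4 q}{7}$ ($s{\left(q \right)} = - \frac{\left(-2 + q\right) \left(-5 + 1\right)}{7} = - \frac{\left(-2 + q\right) \left(-4\right)}{7} = - \frac{8 - 4 q}{7} = - \frac{8}{7} + \frac{4 q}{7}$)
$j{\left(W \right)} = 1$
$104 + \frac{j{\left(Q{\left(s{\left(1 \right)},-1 \right)} \right)}}{-81 - 30} = 104 + 1 \frac{1}{-81 - 30} = 104 + 1 \frac{1}{-111} = 104 + 1 \left(- \frac{1}{111}\right) = 104 - \frac{1}{111} = \frac{11543}{111}$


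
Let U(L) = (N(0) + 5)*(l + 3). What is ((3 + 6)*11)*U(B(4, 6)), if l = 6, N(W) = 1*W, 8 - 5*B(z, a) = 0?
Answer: 4455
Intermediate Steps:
B(z, a) = 8/5 (B(z, a) = 8/5 - ⅕*0 = 8/5 + 0 = 8/5)
N(W) = W
U(L) = 45 (U(L) = (0 + 5)*(6 + 3) = 5*9 = 45)
((3 + 6)*11)*U(B(4, 6)) = ((3 + 6)*11)*45 = (9*11)*45 = 99*45 = 4455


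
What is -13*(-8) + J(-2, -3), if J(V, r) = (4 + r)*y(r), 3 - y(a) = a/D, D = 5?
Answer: 538/5 ≈ 107.60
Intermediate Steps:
y(a) = 3 - a/5
J(V, r) = (3 - r/5)*(4 + r) (J(V, r) = (4 + r)*(3 - r/5) = (3 - r/5)*(4 + r))
-13*(-8) + J(-2, -3) = -13*(-8) - (-15 - 3)*(4 - 3)/5 = 104 - 1/5*(-18)*1 = 104 + 18/5 = 538/5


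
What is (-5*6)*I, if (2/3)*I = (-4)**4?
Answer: -11520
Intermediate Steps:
I = 384 (I = (3/2)*(-4)**4 = (3/2)*256 = 384)
(-5*6)*I = -5*6*384 = -30*384 = -11520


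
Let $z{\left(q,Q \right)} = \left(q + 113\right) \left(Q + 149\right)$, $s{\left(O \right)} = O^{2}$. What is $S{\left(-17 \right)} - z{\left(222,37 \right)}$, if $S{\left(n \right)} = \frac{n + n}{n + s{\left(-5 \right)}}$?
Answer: $- \frac{249257}{4} \approx -62314.0$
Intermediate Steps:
$z{\left(q,Q \right)} = \left(113 + q\right) \left(149 + Q\right)$
$S{\left(n \right)} = \frac{2 n}{25 + n}$ ($S{\left(n \right)} = \frac{n + n}{n + \left(-5\right)^{2}} = \frac{2 n}{n + 25} = \frac{2 n}{25 + n}$)
$S{\left(-17 \right)} - z{\left(222,37 \right)} = 2 \left(-17\right) \frac{1}{25 - 17} - \left(16837 + 113 \cdot 37 + 149 \cdot 222 + 37 \cdot 222\right) = 2 \left(-17\right) \frac{1}{8} - \left(16837 + 4181 + 33078 + 8214\right) = 2 \left(-17\right) \frac{1}{8} - 62310 = - \frac{17}{4} - 62310 = - \frac{249257}{4}$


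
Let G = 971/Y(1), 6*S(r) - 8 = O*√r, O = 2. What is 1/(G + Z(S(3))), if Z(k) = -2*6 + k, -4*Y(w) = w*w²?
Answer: -35052/136515853 - 3*√3/136515853 ≈ -0.00025680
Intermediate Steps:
Y(w) = -w³/4 (Y(w) = -w*w²/4 = -w³/4)
S(r) = 4/3 + √r/3 (S(r) = 4/3 + (2*√r)/6 = 4/3 + √r/3)
Z(k) = -12 + k
G = -3884 (G = 971/((-¼*1³)) = 971/((-¼*1)) = 971/(-¼) = 971*(-4) = -3884)
1/(G + Z(S(3))) = 1/(-3884 + (-12 + (4/3 + √3/3))) = 1/(-3884 + (-32/3 + √3/3)) = 1/(-11684/3 + √3/3)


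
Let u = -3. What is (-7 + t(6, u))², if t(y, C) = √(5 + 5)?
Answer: (7 - √10)² ≈ 14.728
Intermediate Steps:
t(y, C) = √10
(-7 + t(6, u))² = (-7 + √10)²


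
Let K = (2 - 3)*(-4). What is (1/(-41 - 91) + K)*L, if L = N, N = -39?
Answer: -6851/44 ≈ -155.70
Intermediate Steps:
K = 4 (K = -1*(-4) = 4)
L = -39
(1/(-41 - 91) + K)*L = (1/(-41 - 91) + 4)*(-39) = (1/(-132) + 4)*(-39) = (-1/132 + 4)*(-39) = (527/132)*(-39) = -6851/44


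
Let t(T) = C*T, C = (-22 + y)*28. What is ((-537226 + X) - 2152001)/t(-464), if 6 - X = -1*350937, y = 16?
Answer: -194857/6496 ≈ -29.996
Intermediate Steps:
X = 350943 (X = 6 - (-1)*350937 = 6 - 1*(-350937) = 6 + 350937 = 350943)
C = -168 (C = (-22 + 16)*28 = -6*28 = -168)
t(T) = -168*T
((-537226 + X) - 2152001)/t(-464) = ((-537226 + 350943) - 2152001)/((-168*(-464))) = (-186283 - 2152001)/77952 = -2338284*1/77952 = -194857/6496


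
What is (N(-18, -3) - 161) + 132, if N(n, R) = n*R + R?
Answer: 22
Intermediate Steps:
N(n, R) = R + R*n (N(n, R) = R*n + R = R + R*n)
(N(-18, -3) - 161) + 132 = (-3*(1 - 18) - 161) + 132 = (-3*(-17) - 161) + 132 = (51 - 161) + 132 = -110 + 132 = 22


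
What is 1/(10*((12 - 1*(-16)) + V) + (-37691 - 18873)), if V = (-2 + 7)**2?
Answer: -1/56034 ≈ -1.7846e-5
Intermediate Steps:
V = 25 (V = 5**2 = 25)
1/(10*((12 - 1*(-16)) + V) + (-37691 - 18873)) = 1/(10*((12 - 1*(-16)) + 25) + (-37691 - 18873)) = 1/(10*((12 + 16) + 25) - 56564) = 1/(10*(28 + 25) - 56564) = 1/(10*53 - 56564) = 1/(530 - 56564) = 1/(-56034) = -1/56034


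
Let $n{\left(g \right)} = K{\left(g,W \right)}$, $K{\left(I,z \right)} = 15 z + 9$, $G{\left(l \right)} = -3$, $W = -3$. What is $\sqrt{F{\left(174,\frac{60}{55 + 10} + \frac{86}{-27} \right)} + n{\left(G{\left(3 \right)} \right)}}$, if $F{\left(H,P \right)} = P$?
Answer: $\frac{i \sqrt{523770}}{117} \approx 6.1856 i$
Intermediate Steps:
$K{\left(I,z \right)} = 9 + 15 z$
$n{\left(g \right)} = -36$ ($n{\left(g \right)} = 9 + 15 \left(-3\right) = 9 - 45 = -36$)
$\sqrt{F{\left(174,\frac{60}{55 + 10} + \frac{86}{-27} \right)} + n{\left(G{\left(3 \right)} \right)}} = \sqrt{\left(\frac{60}{55 + 10} + \frac{86}{-27}\right) - 36} = \sqrt{\left(\frac{60}{65} + 86 \left(- \frac{1}{27}\right)\right) - 36} = \sqrt{\left(60 \cdot \frac{1}{65} - \frac{86}{27}\right) - 36} = \sqrt{\left(\frac{12}{13} - \frac{86}{27}\right) - 36} = \sqrt{- \frac{794}{351} - 36} = \sqrt{- \frac{13430}{351}} = \frac{i \sqrt{523770}}{117}$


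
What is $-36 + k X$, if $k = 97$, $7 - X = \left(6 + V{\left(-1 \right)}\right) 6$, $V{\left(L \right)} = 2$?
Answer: $-4013$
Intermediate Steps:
$X = -41$ ($X = 7 - \left(6 + 2\right) 6 = 7 - 8 \cdot 6 = 7 - 48 = -41$)
$-36 + k X = -36 + 97 \left(-41\right) = -36 - 3977 = -4013$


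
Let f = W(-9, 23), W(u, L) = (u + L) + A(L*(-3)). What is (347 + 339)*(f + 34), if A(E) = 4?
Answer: 35672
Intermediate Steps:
W(u, L) = 4 + L + u (W(u, L) = (u + L) + 4 = (L + u) + 4 = 4 + L + u)
f = 18 (f = 4 + 23 - 9 = 18)
(347 + 339)*(f + 34) = (347 + 339)*(18 + 34) = 686*52 = 35672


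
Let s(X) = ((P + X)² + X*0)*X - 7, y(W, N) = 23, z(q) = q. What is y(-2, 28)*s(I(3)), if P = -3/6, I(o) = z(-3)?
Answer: -4025/4 ≈ -1006.3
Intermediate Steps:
I(o) = -3
P = -½ (P = -3*⅙ = -½ ≈ -0.50000)
s(X) = -7 + X*(-½ + X)² (s(X) = ((-½ + X)² + X*0)*X - 7 = ((-½ + X)² + 0)*X - 7 = (-½ + X)²*X - 7 = X*(-½ + X)² - 7 = -7 + X*(-½ + X)²)
y(-2, 28)*s(I(3)) = 23*(-7 + (¼)*(-3)*(-1 + 2*(-3))²) = 23*(-7 + (¼)*(-3)*(-1 - 6)²) = 23*(-7 + (¼)*(-3)*(-7)²) = 23*(-7 + (¼)*(-3)*49) = 23*(-7 - 147/4) = 23*(-175/4) = -4025/4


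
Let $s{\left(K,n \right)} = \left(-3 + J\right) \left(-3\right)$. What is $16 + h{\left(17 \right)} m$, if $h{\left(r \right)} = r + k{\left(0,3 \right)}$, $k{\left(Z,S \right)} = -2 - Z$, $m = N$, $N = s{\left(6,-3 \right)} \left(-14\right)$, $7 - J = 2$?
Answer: $1276$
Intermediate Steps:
$J = 5$ ($J = 7 - 2 = 5$)
$s{\left(K,n \right)} = -6$ ($s{\left(K,n \right)} = \left(-3 + 5\right) \left(-3\right) = 2 \left(-3\right) = -6$)
$N = 84$ ($N = \left(-6\right) \left(-14\right) = 84$)
$m = 84$
$h{\left(r \right)} = -2 + r$ ($h{\left(r \right)} = r - 2 = -2 + r$)
$16 + h{\left(17 \right)} m = 16 + \left(-2 + 17\right) 84 = 16 + 15 \cdot 84 = 16 + 1260 = 1276$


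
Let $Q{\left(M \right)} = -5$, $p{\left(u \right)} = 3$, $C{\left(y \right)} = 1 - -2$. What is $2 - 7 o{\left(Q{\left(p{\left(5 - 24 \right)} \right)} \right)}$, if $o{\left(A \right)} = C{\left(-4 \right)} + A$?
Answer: $16$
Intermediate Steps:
$C{\left(y \right)} = 3$ ($C{\left(y \right)} = 1 + 2 = 3$)
$o{\left(A \right)} = 3 + A$
$2 - 7 o{\left(Q{\left(p{\left(5 - 24 \right)} \right)} \right)} = 2 - 7 \left(3 - 5\right) = 2 - -14 = 2 + 14 = 16$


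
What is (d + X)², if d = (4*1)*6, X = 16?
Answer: 1600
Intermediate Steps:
d = 24 (d = 4*6 = 24)
(d + X)² = (24 + 16)² = 40² = 1600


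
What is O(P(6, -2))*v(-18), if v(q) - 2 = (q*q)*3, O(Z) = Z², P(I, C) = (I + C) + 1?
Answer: 24350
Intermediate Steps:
P(I, C) = 1 + C + I (P(I, C) = (C + I) + 1 = 1 + C + I)
v(q) = 2 + 3*q² (v(q) = 2 + (q*q)*3 = 2 + q²*3 = 2 + 3*q²)
O(P(6, -2))*v(-18) = (1 - 2 + 6)²*(2 + 3*(-18)²) = 5²*(2 + 3*324) = 25*(2 + 972) = 25*974 = 24350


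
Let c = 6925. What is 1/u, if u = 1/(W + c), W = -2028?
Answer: 4897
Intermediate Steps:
u = 1/4897 (u = 1/(-2028 + 6925) = 1/4897 ≈ 0.00020421)
1/u = 1/(1/4897) = 4897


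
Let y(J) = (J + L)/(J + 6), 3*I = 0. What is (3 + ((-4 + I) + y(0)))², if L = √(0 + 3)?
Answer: (-6 + √3)²/36 ≈ 0.50598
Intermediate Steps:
I = 0 (I = (⅓)*0 = 0)
L = √3 ≈ 1.7320
y(J) = (J + √3)/(6 + J) (y(J) = (J + √3)/(J + 6) = (J + √3)/(6 + J))
(3 + ((-4 + I) + y(0)))² = (3 + ((-4 + 0) + (0 + √3)/(6 + 0)))² = (3 + (-4 + √3/6))² = (-1 + √3/6)²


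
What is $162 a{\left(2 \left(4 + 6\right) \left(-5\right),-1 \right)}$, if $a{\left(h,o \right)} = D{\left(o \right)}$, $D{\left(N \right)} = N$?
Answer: $-162$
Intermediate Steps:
$a{\left(h,o \right)} = o$
$162 a{\left(2 \left(4 + 6\right) \left(-5\right),-1 \right)} = 162 \left(-1\right) = -162$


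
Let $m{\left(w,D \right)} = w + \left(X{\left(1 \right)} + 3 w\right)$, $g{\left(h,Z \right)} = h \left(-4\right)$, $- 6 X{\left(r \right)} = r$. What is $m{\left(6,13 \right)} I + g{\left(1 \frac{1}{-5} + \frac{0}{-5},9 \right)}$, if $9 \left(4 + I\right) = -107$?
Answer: $- \frac{102029}{270} \approx -377.89$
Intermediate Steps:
$I = - \frac{143}{9}$ ($I = -4 + \frac{1}{9} \left(-107\right) = -4 - \frac{107}{9} = - \frac{143}{9} \approx -15.889$)
$X{\left(r \right)} = - \frac{r}{6}$
$g{\left(h,Z \right)} = - 4 h$
$m{\left(w,D \right)} = - \frac{1}{6} + 4 w$ ($m{\left(w,D \right)} = w + \left(\left(- \frac{1}{6}\right) 1 + 3 w\right) = w + \left(- \frac{1}{6} + 3 w\right) = - \frac{1}{6} + 4 w$)
$m{\left(6,13 \right)} I + g{\left(1 \frac{1}{-5} + \frac{0}{-5},9 \right)} = \left(- \frac{1}{6} + 4 \cdot 6\right) \left(- \frac{143}{9}\right) - 4 \left(1 \frac{1}{-5} + \frac{0}{-5}\right) = \left(- \frac{1}{6} + 24\right) \left(- \frac{143}{9}\right) - 4 \left(1 \left(- \frac{1}{5}\right) + 0 \left(- \frac{1}{5}\right)\right) = \frac{143}{6} \left(- \frac{143}{9}\right) - 4 \left(- \frac{1}{5} + 0\right) = - \frac{20449}{54} - - \frac{4}{5} = - \frac{20449}{54} + \frac{4}{5} = - \frac{102029}{270}$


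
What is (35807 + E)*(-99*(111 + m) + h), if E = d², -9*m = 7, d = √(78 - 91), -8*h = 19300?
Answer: -476937153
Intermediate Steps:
h = -4825/2 (h = -⅛*19300 = -4825/2 ≈ -2412.5)
d = I*√13 (d = √(-13) = I*√13 ≈ 3.6056*I)
m = -7/9 (m = -⅑*7 = -7/9 ≈ -0.77778)
E = -13 (E = (I*√13)² = -13)
(35807 + E)*(-99*(111 + m) + h) = (35807 - 13)*(-99*(111 - 7/9) - 4825/2) = 35794*(-99*992/9 - 4825/2) = 35794*(-10912 - 4825/2) = 35794*(-26649/2) = -476937153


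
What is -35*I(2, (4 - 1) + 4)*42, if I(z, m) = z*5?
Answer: -14700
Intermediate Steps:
I(z, m) = 5*z
-35*I(2, (4 - 1) + 4)*42 = -175*2*42 = -35*10*42 = -350*42 = -14700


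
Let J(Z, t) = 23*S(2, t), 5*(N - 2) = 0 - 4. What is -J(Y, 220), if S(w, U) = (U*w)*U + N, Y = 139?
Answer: -11132138/5 ≈ -2.2264e+6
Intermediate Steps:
N = 6/5 (N = 2 + (0 - 4)/5 = 2 + (⅕)*(-4) = 2 - ⅘ = 6/5 ≈ 1.2000)
S(w, U) = 6/5 + w*U² (S(w, U) = (U*w)*U + 6/5 = w*U² + 6/5 = 6/5 + w*U²)
J(Z, t) = 138/5 + 46*t² (J(Z, t) = 23*(6/5 + 2*t²) = 138/5 + 46*t²)
-J(Y, 220) = -(138/5 + 46*220²) = -(138/5 + 46*48400) = -(138/5 + 2226400) = -1*11132138/5 = -11132138/5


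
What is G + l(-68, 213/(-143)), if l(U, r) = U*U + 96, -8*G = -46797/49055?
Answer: 1852363597/392440 ≈ 4720.1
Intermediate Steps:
G = 46797/392440 (G = -(-46797)/(8*49055) = -⅛*(-46797/49055) = 46797/392440 ≈ 0.11925)
l(U, r) = 96 + U² (l(U, r) = U² + 96 = 96 + U²)
G + l(-68, 213/(-143)) = 46797/392440 + (96 + (-68)²) = 46797/392440 + (96 + 4624) = 46797/392440 + 4720 = 1852363597/392440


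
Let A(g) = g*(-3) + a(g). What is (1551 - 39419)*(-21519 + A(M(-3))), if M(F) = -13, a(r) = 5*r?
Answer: 815866060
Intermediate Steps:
A(g) = 2*g (A(g) = g*(-3) + 5*g = -3*g + 5*g = 2*g)
(1551 - 39419)*(-21519 + A(M(-3))) = (1551 - 39419)*(-21519 + 2*(-13)) = -37868*(-21519 - 26) = -37868*(-21545) = 815866060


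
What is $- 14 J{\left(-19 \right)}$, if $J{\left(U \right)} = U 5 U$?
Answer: $-25270$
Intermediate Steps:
$J{\left(U \right)} = 5 U^{2}$ ($J{\left(U \right)} = 5 U U = 5 U^{2}$)
$- 14 J{\left(-19 \right)} = - 14 \cdot 5 \left(-19\right)^{2} = - 14 \cdot 5 \cdot 361 = \left(-14\right) 1805 = -25270$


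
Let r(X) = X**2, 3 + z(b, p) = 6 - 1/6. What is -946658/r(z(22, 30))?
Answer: -34079688/289 ≈ -1.1792e+5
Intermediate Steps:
z(b, p) = 17/6 (z(b, p) = -3 + (6 - 1/6) = -3 + 35/6 = 17/6)
-946658/r(z(22, 30)) = -946658/((17/6)**2) = -946658/289/36 = -946658*36/289 = -34079688/289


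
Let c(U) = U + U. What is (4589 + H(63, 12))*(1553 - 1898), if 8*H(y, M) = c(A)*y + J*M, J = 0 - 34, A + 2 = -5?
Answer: -6110295/4 ≈ -1.5276e+6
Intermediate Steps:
A = -7 (A = -2 - 5 = -7)
J = -34
c(U) = 2*U
H(y, M) = -17*M/4 - 7*y/4 (H(y, M) = ((2*(-7))*y - 34*M)/8 = (-14*y - 34*M)/8 = (-34*M - 14*y)/8 = -17*M/4 - 7*y/4)
(4589 + H(63, 12))*(1553 - 1898) = (4589 + (-17/4*12 - 7/4*63))*(1553 - 1898) = (4589 + (-51 - 441/4))*(-345) = (4589 - 645/4)*(-345) = (17711/4)*(-345) = -6110295/4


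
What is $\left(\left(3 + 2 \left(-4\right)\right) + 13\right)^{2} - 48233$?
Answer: $-48169$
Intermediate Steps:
$\left(\left(3 + 2 \left(-4\right)\right) + 13\right)^{2} - 48233 = \left(\left(3 - 8\right) + 13\right)^{2} - 48233 = \left(-5 + 13\right)^{2} - 48233 = 8^{2} - 48233 = 64 - 48233 = -48169$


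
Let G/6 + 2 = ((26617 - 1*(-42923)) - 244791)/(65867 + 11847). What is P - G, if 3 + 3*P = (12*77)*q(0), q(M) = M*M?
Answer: 953180/38857 ≈ 24.530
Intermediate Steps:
q(M) = M²
G = -992037/38857 (G = -12 + 6*(((26617 - 1*(-42923)) - 244791)/(65867 + 11847)) = -12 + 6*(((26617 + 42923) - 244791)/77714) = -12 + 6*((69540 - 244791)*(1/77714)) = -12 + 6*(-175251*1/77714) = -12 + 6*(-175251/77714) = -12 - 525753/38857 = -992037/38857 ≈ -25.530)
P = -1 (P = -1 + ((12*77)*0²)/3 = -1 + (924*0)/3 = -1 + (⅓)*0 = -1 + 0 = -1)
P - G = -1 - 1*(-992037/38857) = -1 + 992037/38857 = 953180/38857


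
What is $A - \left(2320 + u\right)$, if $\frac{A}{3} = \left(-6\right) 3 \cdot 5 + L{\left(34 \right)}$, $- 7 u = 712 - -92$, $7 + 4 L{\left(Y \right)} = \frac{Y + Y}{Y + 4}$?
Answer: $- \frac{1318855}{532} \approx -2479.1$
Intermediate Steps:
$L{\left(Y \right)} = - \frac{7}{4} + \frac{Y}{2 \left(4 + Y\right)}$ ($L{\left(Y \right)} = - \frac{7}{4} + \frac{\left(Y + Y\right) \frac{1}{Y + 4}}{4} = - \frac{7}{4} + \frac{2 Y \frac{1}{4 + Y}}{4} = - \frac{7}{4} + \frac{Y}{2 \left(4 + Y\right)}$)
$u = - \frac{804}{7}$ ($u = - \frac{712 - -92}{7} = - \frac{712 + 92}{7} = \left(- \frac{1}{7}\right) 804 = - \frac{804}{7} \approx -114.86$)
$A = - \frac{20817}{76}$ ($A = 3 \left(\left(-6\right) 3 \cdot 5 + \frac{-28 - 170}{4 \left(4 + 34\right)}\right) = 3 \left(\left(-18\right) 5 + \frac{-28 - 170}{4 \cdot 38}\right) = 3 \left(-90 + \frac{1}{4} \cdot \frac{1}{38} \left(-198\right)\right) = 3 \left(-90 - \frac{99}{76}\right) = 3 \left(- \frac{6939}{76}\right) = - \frac{20817}{76} \approx -273.91$)
$A - \left(2320 + u\right) = - \frac{20817}{76} - \frac{15436}{7} = - \frac{1318855}{532}$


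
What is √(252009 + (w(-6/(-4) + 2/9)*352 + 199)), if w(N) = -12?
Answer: 4*√15499 ≈ 497.98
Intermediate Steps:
√(252009 + (w(-6/(-4) + 2/9)*352 + 199)) = √(252009 + (-12*352 + 199)) = √(252009 + (-4224 + 199)) = √(252009 - 4025) = √247984 = 4*√15499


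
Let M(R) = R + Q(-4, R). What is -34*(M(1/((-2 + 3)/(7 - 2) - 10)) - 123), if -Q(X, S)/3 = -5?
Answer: 180098/49 ≈ 3675.5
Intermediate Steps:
Q(X, S) = 15 (Q(X, S) = -3*(-5) = 15)
M(R) = 15 + R (M(R) = R + 15 = 15 + R)
-34*(M(1/((-2 + 3)/(7 - 2) - 10)) - 123) = -34*((15 + 1/((-2 + 3)/(7 - 2) - 10)) - 123) = -34*((15 + 1/(1/5 - 10)) - 123) = -34*((15 + 1/(-49/5)) - 123) = -34*((15 - 5/49) - 123) = -34*(730/49 - 123) = -34*(-5297/49) = 180098/49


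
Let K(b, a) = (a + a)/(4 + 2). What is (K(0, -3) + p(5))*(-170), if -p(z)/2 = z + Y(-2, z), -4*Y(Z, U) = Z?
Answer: 2040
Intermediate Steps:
Y(Z, U) = -Z/4
p(z) = -1 - 2*z (p(z) = -2*(z - ¼*(-2)) = -2*(z + ½) = -2*(½ + z) = -1 - 2*z)
K(b, a) = a/3 (K(b, a) = (2*a)/6 = (2*a)*(⅙) = a/3)
(K(0, -3) + p(5))*(-170) = ((⅓)*(-3) + (-1 - 2*5))*(-170) = (-1 + (-1 - 10))*(-170) = (-1 - 11)*(-170) = -12*(-170) = 2040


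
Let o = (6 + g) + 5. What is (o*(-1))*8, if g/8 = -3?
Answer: 104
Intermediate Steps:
g = -24 (g = 8*(-3) = -24)
o = -13 (o = (6 - 24) + 5 = -18 + 5 = -13)
(o*(-1))*8 = -13*(-1)*8 = 13*8 = 104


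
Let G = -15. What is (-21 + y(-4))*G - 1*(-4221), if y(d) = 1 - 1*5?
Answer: 4596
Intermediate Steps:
y(d) = -4 (y(d) = 1 - 5 = -4)
(-21 + y(-4))*G - 1*(-4221) = (-21 - 4)*(-15) - 1*(-4221) = -25*(-15) + 4221 = 375 + 4221 = 4596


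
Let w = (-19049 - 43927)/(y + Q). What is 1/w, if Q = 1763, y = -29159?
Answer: 2283/5248 ≈ 0.43502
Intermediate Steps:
w = 5248/2283 (w = (-19049 - 43927)/(-29159 + 1763) = -62976/(-27396) = -62976*(-1/27396) = 5248/2283 ≈ 2.2987)
1/w = 1/(5248/2283) = 2283/5248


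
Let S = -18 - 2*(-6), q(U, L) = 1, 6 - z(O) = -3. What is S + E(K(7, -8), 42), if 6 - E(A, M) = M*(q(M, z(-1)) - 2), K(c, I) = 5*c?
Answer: 42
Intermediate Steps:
z(O) = 9 (z(O) = 6 - 1*(-3) = 6 + 3 = 9)
S = -6 (S = -18 + 12 = -6)
E(A, M) = 6 + M (E(A, M) = 6 - M*(1 - 2) = 6 - M*(-1) = 6 - (-1)*M = 6 + M)
S + E(K(7, -8), 42) = -6 + (6 + 42) = -6 + 48 = 42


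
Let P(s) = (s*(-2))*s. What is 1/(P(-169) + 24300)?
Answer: -1/32822 ≈ -3.0467e-5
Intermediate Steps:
P(s) = -2*s² (P(s) = (-2*s)*s = -2*s²)
1/(P(-169) + 24300) = 1/(-2*(-169)² + 24300) = 1/(-2*28561 + 24300) = 1/(-57122 + 24300) = 1/(-32822) = -1/32822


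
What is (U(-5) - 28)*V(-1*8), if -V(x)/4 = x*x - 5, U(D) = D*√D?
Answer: 6608 + 1180*I*√5 ≈ 6608.0 + 2638.6*I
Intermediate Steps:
U(D) = D^(3/2)
V(x) = 20 - 4*x² (V(x) = -4*(x*x - 5) = -4*(x² - 5) = -4*(-5 + x²) = 20 - 4*x²)
(U(-5) - 28)*V(-1*8) = ((-5)^(3/2) - 28)*(20 - 4*(-1*8)²) = (-5*I*√5 - 28)*(20 - 4*(-8)²) = (-28 - 5*I*√5)*(20 - 4*64) = (-28 - 5*I*√5)*(20 - 256) = (-28 - 5*I*√5)*(-236) = 6608 + 1180*I*√5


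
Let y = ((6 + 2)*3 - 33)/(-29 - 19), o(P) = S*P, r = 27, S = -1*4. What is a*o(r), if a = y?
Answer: -81/4 ≈ -20.250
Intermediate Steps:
S = -4
o(P) = -4*P
y = 3/16 (y = (8*3 - 33)/(-48) = (24 - 33)*(-1/48) = -9*(-1/48) = 3/16 ≈ 0.18750)
a = 3/16 ≈ 0.18750
a*o(r) = 3*(-4*27)/16 = (3/16)*(-108) = -81/4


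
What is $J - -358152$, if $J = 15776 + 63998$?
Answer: $437926$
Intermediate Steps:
$J = 79774$
$J - -358152 = 79774 - -358152 = 79774 + 358152 = 437926$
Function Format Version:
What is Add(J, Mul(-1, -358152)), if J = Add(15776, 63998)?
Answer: 437926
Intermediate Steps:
J = 79774
Add(J, Mul(-1, -358152)) = Add(79774, Mul(-1, -358152)) = Add(79774, 358152) = 437926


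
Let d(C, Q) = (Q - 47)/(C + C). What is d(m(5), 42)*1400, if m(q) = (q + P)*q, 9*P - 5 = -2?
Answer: -525/4 ≈ -131.25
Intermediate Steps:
P = ⅓ (P = 5/9 + (⅑)*(-2) = 5/9 - 2/9 = ⅓ ≈ 0.33333)
m(q) = q*(⅓ + q) (m(q) = (q + ⅓)*q = (⅓ + q)*q = q*(⅓ + q))
d(C, Q) = (-47 + Q)/(2*C) (d(C, Q) = (-47 + Q)/((2*C)) = (-47 + Q)*(1/(2*C)) = (-47 + Q)/(2*C))
d(m(5), 42)*1400 = ((-47 + 42)/(2*((5*(⅓ + 5)))))*1400 = ((½)*(-5)/(5*(16/3)))*1400 = ((½)*(-5)/(80/3))*1400 = ((½)*(3/80)*(-5))*1400 = -3/32*1400 = -525/4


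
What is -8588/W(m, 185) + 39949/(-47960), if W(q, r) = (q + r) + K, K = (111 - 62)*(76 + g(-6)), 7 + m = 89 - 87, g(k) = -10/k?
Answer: -155755603/52132520 ≈ -2.9877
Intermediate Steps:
m = -5 (m = -7 + (89 - 87) = -7 + 2 = -5)
K = 11417/3 (K = (111 - 62)*(76 - 10/(-6)) = 49*(76 - 10*(-⅙)) = 49*(76 + 5/3) = 49*(233/3) = 11417/3 ≈ 3805.7)
W(q, r) = 11417/3 + q + r (W(q, r) = (q + r) + 11417/3 = 11417/3 + q + r)
-8588/W(m, 185) + 39949/(-47960) = -8588/(11417/3 - 5 + 185) + 39949/(-47960) = -8588/11957/3 + 39949*(-1/47960) = -8588*3/11957 - 39949/47960 = -25764/11957 - 39949/47960 = -155755603/52132520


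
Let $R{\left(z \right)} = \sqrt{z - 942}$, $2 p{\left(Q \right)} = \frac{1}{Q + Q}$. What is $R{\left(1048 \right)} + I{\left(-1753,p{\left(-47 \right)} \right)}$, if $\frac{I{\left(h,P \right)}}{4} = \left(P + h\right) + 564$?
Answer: $- \frac{223533}{47} + \sqrt{106} \approx -4745.7$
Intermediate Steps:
$p{\left(Q \right)} = \frac{1}{4 Q}$ ($p{\left(Q \right)} = \frac{1}{2 \left(Q + Q\right)} = \frac{1}{2 \cdot 2 Q} = \frac{\frac{1}{2} \frac{1}{Q}}{2} = \frac{1}{4 Q}$)
$R{\left(z \right)} = \sqrt{-942 + z}$
$I{\left(h,P \right)} = 2256 + 4 P + 4 h$ ($I{\left(h,P \right)} = 4 \left(\left(P + h\right) + 564\right) = 4 \left(564 + P + h\right) = 2256 + 4 P + 4 h$)
$R{\left(1048 \right)} + I{\left(-1753,p{\left(-47 \right)} \right)} = \sqrt{-942 + 1048} + \left(2256 + 4 \frac{1}{4 \left(-47\right)} + 4 \left(-1753\right)\right) = \sqrt{106} + \left(2256 + 4 \cdot \frac{1}{4} \left(- \frac{1}{47}\right) - 7012\right) = \sqrt{106} + \left(2256 + 4 \left(- \frac{1}{188}\right) - 7012\right) = \sqrt{106} - \frac{223533}{47} = - \frac{223533}{47} + \sqrt{106}$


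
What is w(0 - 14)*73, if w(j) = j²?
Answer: 14308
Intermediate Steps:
w(0 - 14)*73 = (0 - 14)²*73 = (-14)²*73 = 196*73 = 14308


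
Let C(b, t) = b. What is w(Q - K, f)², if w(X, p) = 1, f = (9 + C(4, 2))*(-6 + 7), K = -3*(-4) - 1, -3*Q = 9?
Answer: 1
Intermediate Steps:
Q = -3 (Q = -⅓*9 = -3)
K = 11 (K = 12 - 1 = 11)
f = 13 (f = (9 + 4)*(-6 + 7) = 13*1 = 13)
w(Q - K, f)² = 1² = 1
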